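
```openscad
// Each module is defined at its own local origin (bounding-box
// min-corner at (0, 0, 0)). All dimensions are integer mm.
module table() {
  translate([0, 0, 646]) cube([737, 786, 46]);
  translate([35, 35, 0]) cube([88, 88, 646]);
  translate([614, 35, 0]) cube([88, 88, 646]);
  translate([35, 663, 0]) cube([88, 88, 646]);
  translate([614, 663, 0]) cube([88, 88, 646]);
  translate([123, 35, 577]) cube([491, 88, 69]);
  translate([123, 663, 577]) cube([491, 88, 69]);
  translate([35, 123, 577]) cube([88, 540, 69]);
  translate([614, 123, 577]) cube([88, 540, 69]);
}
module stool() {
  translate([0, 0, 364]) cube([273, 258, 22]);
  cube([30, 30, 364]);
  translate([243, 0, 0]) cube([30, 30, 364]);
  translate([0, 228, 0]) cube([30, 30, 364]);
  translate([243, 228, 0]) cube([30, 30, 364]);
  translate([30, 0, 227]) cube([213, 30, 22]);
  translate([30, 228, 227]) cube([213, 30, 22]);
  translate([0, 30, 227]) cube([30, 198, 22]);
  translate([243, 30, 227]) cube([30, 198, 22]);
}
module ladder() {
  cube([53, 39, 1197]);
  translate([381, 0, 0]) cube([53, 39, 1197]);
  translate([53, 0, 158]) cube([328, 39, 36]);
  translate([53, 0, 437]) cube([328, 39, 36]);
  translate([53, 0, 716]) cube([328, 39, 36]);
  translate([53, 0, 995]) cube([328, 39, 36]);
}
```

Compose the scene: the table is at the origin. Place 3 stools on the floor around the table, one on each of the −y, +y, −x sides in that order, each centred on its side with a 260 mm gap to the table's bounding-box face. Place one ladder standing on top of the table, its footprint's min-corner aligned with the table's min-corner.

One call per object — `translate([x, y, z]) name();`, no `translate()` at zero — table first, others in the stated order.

table();
translate([232, -518, 0]) stool();
translate([232, 1046, 0]) stool();
translate([-533, 264, 0]) stool();
translate([0, 0, 692]) ladder();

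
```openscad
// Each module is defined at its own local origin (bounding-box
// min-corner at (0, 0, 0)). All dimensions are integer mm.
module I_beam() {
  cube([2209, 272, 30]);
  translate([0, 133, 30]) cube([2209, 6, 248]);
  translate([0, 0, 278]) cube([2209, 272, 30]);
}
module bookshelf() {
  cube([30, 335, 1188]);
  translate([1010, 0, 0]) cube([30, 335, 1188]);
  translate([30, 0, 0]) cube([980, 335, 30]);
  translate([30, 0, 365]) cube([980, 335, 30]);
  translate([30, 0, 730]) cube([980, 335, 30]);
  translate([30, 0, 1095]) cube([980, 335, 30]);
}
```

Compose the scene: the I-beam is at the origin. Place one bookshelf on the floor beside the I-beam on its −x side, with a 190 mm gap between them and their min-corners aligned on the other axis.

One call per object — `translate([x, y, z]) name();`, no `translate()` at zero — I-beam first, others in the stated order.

I_beam();
translate([-1230, 0, 0]) bookshelf();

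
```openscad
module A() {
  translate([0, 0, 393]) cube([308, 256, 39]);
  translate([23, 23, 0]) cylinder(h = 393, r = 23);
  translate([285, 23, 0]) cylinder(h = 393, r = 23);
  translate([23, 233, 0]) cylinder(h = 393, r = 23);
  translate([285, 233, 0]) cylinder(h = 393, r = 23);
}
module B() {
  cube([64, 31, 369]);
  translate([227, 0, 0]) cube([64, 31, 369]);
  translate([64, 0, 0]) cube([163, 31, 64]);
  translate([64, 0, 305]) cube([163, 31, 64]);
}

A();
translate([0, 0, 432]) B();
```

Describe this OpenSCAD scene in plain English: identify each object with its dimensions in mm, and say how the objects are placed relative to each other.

A is a four-legged stool. The seat is a 308×256×39 mm slab whose top surface is at z = 432 mm; four round legs, each 46 mm in diameter, run from the floor (z = 0) to the underside of the seat, each leg's axis is inset half a diameter from the nearest pair of seat edges (so the leg's bounding box is flush with the corner).

B is a picture frame with a 163×241 mm rectangular opening (x by z) and a uniform 64 mm border on every side. Frame depth is 31 mm along y. It is built from two vertical stiles running the full outside height and two horizontal rails spanning the gap between the stiles.

The picture frame is on top of the stool.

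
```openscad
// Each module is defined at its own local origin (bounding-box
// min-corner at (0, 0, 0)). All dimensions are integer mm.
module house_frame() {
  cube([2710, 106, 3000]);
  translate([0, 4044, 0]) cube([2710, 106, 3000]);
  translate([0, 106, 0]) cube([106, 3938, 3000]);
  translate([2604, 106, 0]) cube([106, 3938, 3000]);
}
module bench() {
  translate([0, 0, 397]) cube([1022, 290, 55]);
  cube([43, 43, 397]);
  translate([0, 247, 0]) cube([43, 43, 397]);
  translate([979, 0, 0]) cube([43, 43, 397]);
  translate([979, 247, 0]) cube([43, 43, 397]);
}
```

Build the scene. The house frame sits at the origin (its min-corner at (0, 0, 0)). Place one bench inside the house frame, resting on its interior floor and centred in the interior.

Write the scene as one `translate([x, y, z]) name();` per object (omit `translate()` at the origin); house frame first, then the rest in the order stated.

house_frame();
translate([844, 1930, 0]) bench();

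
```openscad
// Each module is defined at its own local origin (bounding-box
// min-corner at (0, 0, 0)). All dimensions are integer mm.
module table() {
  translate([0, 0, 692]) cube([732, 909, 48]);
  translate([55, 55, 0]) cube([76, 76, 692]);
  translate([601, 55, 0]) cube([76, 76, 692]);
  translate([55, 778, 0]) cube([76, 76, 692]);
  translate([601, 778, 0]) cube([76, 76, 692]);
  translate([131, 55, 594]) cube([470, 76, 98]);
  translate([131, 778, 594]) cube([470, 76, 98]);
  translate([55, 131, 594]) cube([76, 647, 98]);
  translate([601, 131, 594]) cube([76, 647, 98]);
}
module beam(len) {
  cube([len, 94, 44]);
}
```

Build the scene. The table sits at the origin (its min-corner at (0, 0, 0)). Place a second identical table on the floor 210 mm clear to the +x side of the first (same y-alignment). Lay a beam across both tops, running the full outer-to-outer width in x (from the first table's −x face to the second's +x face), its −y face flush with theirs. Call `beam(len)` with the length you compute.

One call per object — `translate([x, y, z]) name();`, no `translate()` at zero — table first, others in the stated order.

table();
translate([942, 0, 0]) table();
translate([0, 0, 740]) beam(1674);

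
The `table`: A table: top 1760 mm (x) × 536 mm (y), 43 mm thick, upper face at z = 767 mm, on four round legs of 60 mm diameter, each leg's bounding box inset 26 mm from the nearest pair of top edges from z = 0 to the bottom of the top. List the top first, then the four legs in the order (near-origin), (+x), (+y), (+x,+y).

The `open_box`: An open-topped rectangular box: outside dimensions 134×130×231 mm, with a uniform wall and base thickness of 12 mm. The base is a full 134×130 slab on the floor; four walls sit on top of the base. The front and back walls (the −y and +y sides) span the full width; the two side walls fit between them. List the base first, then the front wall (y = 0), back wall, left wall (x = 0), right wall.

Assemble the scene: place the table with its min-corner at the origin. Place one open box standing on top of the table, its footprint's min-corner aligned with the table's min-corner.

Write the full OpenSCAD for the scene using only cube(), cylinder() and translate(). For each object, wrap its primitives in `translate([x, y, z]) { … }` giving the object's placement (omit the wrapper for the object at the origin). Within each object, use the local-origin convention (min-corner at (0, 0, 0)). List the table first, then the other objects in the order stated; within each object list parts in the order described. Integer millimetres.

translate([0, 0, 724]) cube([1760, 536, 43]);
translate([56, 56, 0]) cylinder(h = 724, r = 30);
translate([1704, 56, 0]) cylinder(h = 724, r = 30);
translate([56, 480, 0]) cylinder(h = 724, r = 30);
translate([1704, 480, 0]) cylinder(h = 724, r = 30);
translate([0, 0, 767]) {
  cube([134, 130, 12]);
  translate([0, 0, 12]) cube([134, 12, 219]);
  translate([0, 118, 12]) cube([134, 12, 219]);
  translate([0, 12, 12]) cube([12, 106, 219]);
  translate([122, 12, 12]) cube([12, 106, 219]);
}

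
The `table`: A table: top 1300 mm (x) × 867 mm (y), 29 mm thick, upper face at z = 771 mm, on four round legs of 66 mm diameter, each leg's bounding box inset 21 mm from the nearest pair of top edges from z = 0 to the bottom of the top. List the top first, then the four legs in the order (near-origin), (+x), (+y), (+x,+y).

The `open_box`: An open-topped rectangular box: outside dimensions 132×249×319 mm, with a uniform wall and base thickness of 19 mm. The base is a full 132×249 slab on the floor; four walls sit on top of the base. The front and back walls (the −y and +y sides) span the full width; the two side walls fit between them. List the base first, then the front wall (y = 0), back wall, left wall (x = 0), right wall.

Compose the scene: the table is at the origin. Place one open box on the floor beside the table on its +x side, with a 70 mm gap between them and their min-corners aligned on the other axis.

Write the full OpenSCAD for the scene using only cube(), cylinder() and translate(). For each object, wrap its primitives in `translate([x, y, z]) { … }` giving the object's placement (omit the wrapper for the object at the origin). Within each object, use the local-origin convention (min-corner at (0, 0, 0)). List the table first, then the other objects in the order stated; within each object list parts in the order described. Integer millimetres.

translate([0, 0, 742]) cube([1300, 867, 29]);
translate([54, 54, 0]) cylinder(h = 742, r = 33);
translate([1246, 54, 0]) cylinder(h = 742, r = 33);
translate([54, 813, 0]) cylinder(h = 742, r = 33);
translate([1246, 813, 0]) cylinder(h = 742, r = 33);
translate([1370, 0, 0]) {
  cube([132, 249, 19]);
  translate([0, 0, 19]) cube([132, 19, 300]);
  translate([0, 230, 19]) cube([132, 19, 300]);
  translate([0, 19, 19]) cube([19, 211, 300]);
  translate([113, 19, 19]) cube([19, 211, 300]);
}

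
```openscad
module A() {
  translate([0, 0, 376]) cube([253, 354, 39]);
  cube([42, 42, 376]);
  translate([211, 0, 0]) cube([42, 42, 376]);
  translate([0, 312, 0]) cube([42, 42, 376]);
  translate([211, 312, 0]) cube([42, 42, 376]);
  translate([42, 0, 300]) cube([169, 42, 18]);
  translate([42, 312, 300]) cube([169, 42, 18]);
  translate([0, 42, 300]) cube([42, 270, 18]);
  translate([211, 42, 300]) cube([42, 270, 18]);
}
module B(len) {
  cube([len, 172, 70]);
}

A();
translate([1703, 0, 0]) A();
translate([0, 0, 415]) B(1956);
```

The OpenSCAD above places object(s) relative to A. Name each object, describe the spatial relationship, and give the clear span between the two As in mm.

A is a stool. B is a beam. A beam spans the tops of two stools. The clear span between the two stools is 1450 mm.

Second stool starts at x = 1703; first ends at x = 253; clear span = 1703 − 253 = 1450 mm.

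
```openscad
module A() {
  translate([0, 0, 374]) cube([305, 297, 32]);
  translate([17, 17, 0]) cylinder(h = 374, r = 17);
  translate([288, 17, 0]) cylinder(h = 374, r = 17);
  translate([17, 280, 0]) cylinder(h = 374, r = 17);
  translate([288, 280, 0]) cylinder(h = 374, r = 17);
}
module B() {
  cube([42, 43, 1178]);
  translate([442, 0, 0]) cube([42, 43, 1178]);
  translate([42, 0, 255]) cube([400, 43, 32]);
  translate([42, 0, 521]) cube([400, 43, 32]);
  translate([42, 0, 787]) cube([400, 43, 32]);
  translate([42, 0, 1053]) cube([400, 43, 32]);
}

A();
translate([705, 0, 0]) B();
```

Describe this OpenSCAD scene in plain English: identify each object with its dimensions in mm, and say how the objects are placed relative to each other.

A is a four-legged stool. The seat is 305×297 mm, 32 mm thick, top at z = 406 mm. It stands on four round legs, each 34 mm in diameter, from z = 0 to the seat underside, each leg's axis is inset half a diameter from the nearest pair of seat edges (so the leg's bounding box is flush with the corner).

B is a wooden ladder with two side rails of 42×43 mm section and 1178 mm height, set 484 mm apart overall. Between them run 4 rectangular rungs (43 mm deep, 32 mm thick), front faces flush with the rails' −y face. The bottom of the first rung is 255 mm above the floor and each subsequent rung is 266 mm higher than the one below.

The ladder is on the floor beside the stool on its +x side.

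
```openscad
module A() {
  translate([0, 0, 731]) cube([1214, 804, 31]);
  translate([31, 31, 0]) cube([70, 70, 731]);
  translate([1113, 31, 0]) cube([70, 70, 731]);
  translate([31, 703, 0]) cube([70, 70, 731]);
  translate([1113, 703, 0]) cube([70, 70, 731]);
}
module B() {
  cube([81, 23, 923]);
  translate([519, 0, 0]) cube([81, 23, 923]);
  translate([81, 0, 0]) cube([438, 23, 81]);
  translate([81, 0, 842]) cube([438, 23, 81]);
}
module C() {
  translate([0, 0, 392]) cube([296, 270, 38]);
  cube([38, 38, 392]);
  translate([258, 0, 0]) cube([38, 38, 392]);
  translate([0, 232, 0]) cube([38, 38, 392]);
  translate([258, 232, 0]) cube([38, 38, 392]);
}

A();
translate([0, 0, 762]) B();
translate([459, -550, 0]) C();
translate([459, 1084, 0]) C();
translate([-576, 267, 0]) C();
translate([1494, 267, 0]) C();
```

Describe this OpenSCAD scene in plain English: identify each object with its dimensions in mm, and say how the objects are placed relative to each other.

A is a rectangular dining table. The top is 1214×804×31 mm with its upper surface at z = 762 mm. It stands on four 70×70 mm square legs, each inset 31 mm from the nearest pair of top edges, running from the floor to the underside of the top.

B is a picture frame with a 438×761 mm rectangular opening (x by z) and a uniform 81 mm border on every side. Frame depth is 23 mm along y. It is built from two vertical stiles running the full outside height and two horizontal rails spanning the gap between the stiles.

C is a four-legged stool. The seat is 296×270 mm, 38 mm thick, top at z = 430 mm. It stands on four square legs, each 38×38 mm in cross-section, from z = 0 to the seat underside, each flush with a corner of the seat.

The picture frame is on top of the table. Four stools sit around the table at the −y, +y, −x, +x sides.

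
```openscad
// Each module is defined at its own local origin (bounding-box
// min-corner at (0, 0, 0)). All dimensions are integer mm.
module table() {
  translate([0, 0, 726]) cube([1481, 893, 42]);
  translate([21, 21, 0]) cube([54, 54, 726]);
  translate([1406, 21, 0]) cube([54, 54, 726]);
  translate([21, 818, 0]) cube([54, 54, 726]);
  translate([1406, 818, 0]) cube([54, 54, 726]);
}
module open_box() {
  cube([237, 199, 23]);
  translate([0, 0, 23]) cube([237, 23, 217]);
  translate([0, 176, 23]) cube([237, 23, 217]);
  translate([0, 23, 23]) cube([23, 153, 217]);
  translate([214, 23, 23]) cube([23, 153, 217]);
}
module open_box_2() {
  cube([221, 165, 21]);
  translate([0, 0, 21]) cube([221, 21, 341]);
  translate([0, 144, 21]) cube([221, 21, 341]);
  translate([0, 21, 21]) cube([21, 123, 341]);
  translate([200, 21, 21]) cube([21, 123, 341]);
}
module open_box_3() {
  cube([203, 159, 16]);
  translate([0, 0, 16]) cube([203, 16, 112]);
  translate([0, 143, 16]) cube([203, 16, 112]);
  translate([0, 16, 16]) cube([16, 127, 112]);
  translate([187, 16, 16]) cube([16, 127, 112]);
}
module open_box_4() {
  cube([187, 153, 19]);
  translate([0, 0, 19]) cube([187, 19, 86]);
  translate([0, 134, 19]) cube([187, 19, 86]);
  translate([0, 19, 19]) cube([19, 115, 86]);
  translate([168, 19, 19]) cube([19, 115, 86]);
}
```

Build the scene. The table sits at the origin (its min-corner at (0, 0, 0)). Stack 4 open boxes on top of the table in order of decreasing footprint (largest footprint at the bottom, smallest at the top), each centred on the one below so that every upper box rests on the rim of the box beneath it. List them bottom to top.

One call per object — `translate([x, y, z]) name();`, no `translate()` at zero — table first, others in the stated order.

table();
translate([622, 347, 768]) open_box();
translate([630, 364, 1008]) open_box_2();
translate([639, 367, 1370]) open_box_3();
translate([647, 370, 1498]) open_box_4();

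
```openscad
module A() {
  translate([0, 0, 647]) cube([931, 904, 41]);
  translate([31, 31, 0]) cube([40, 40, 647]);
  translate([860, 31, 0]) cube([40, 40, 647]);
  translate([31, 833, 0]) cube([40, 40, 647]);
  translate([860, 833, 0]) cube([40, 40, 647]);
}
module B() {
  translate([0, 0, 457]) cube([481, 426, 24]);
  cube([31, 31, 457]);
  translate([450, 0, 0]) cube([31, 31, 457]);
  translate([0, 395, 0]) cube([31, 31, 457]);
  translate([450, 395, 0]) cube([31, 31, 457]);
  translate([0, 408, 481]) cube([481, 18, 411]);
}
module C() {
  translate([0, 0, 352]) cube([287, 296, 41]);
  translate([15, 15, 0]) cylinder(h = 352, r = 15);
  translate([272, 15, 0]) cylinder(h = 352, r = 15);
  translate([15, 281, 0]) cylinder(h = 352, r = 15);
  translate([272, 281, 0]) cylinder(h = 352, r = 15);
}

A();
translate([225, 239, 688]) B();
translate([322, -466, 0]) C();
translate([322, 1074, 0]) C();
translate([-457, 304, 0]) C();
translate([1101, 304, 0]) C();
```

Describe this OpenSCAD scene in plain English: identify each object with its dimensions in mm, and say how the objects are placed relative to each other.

A is a table with a 931×904 mm rectangular top, 41 mm thick, top surface at z = 688 mm, supported by four 40×40 mm square legs, each inset 31 mm from the nearest pair of top edges, running from the floor.

B is a chair: 481×426 mm seat, 24 mm thick, top at z = 481 mm, on four 31 mm square corner legs flush with the seat edges. A 18 mm thick backrest slab spans the full seat width, extending 411 mm above the seat top, its back face flush with the seat's +y edge.

C is a four-legged stool. The seat is 287×296 mm, 41 mm thick, top at z = 393 mm. It stands on four round legs, each 30 mm in diameter, from z = 0 to the seat underside, each leg's axis is inset half a diameter from the nearest pair of seat edges (so the leg's bounding box is flush with the corner).

The chair is on top of the table, centred. Four stools sit around the table at the −y, +y, −x, +x sides.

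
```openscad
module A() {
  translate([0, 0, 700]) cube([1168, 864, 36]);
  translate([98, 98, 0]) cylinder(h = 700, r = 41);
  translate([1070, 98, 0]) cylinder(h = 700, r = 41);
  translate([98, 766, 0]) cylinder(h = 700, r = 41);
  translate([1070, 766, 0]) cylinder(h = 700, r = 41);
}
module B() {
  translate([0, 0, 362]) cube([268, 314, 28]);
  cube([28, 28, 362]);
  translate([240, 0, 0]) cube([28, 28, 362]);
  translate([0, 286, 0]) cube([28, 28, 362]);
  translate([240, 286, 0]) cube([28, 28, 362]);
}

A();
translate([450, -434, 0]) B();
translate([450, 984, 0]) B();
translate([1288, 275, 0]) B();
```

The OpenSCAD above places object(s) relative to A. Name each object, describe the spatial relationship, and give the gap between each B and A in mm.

Each stool's nearest face is 120 mm from the table's bounding box.

A is a table. B is a stool. Three stools sit around the table at the −y, +y, +x sides. The gap between each stool and the table is 120 mm.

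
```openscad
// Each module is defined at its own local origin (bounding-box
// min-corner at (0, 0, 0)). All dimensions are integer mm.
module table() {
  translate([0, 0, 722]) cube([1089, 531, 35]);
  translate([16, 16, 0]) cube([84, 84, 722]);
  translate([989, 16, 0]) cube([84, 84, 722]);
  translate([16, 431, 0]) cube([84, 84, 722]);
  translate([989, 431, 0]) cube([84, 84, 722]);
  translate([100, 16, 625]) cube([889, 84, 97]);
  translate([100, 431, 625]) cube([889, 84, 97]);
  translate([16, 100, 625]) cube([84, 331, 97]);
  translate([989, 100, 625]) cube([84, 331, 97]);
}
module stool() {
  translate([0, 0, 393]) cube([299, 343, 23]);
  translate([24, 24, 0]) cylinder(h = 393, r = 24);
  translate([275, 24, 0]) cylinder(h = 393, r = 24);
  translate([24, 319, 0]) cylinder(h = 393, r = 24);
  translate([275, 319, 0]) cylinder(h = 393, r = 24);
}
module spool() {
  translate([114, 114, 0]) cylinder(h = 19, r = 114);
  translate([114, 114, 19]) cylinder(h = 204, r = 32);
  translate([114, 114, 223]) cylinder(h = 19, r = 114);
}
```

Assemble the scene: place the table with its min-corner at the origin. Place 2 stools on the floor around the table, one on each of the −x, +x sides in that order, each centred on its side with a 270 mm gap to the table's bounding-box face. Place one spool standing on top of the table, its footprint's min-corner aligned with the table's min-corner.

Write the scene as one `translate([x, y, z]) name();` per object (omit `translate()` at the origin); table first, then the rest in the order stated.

table();
translate([-569, 94, 0]) stool();
translate([1359, 94, 0]) stool();
translate([0, 0, 757]) spool();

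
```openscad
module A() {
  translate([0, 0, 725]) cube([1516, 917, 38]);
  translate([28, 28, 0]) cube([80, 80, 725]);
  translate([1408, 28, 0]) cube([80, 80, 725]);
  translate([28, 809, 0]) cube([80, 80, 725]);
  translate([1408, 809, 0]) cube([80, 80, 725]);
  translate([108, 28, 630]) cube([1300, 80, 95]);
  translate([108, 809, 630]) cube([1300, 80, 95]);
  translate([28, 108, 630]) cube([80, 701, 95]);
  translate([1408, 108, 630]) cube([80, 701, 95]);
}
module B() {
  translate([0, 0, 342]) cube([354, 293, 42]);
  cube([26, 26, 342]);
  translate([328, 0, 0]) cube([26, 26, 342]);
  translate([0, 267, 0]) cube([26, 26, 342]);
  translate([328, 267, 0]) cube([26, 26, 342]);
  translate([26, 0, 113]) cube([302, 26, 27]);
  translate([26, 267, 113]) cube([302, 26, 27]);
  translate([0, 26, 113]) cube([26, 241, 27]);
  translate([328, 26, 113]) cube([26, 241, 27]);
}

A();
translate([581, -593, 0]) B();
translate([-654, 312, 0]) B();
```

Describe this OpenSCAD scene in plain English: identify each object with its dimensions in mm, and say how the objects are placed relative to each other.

A is a rectangular dining table. The top is 1516×917×38 mm with its upper surface at z = 763 mm. It stands on four 80×80 mm square legs, each inset 28 mm from the nearest pair of top edges, running from the floor to the underside of the top. Four apron rails, 80 mm thick and 95 mm tall, run between adjacent legs with their top edges flush with the underside of the top and their outer faces flush with the legs' outer faces.

B is a four-legged stool. The seat is a 354×293×42 mm slab whose top surface is at z = 384 mm; four square legs, each 26×26 mm in cross-section, run from the floor (z = 0) to the underside of the seat, each flush with a corner of the seat. Four stretchers, 26 mm wide and 27 mm tall, connect adjacent legs with their undersides at z = 113 mm, each running between the inner faces of the legs it joins and aligned with the legs' outer faces on the other axis.

Two stools sit around the table at the −y, −x sides.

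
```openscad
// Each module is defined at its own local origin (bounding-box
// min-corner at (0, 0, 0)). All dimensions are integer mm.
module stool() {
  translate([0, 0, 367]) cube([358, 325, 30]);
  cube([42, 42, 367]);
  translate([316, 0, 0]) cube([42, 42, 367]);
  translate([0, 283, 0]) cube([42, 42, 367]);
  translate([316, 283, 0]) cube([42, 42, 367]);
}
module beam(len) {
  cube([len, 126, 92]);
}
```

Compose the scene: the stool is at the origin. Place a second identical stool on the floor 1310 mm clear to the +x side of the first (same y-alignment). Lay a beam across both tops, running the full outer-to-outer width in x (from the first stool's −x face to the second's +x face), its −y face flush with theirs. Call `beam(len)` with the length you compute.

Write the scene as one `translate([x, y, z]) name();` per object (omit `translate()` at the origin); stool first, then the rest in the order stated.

stool();
translate([1668, 0, 0]) stool();
translate([0, 0, 397]) beam(2026);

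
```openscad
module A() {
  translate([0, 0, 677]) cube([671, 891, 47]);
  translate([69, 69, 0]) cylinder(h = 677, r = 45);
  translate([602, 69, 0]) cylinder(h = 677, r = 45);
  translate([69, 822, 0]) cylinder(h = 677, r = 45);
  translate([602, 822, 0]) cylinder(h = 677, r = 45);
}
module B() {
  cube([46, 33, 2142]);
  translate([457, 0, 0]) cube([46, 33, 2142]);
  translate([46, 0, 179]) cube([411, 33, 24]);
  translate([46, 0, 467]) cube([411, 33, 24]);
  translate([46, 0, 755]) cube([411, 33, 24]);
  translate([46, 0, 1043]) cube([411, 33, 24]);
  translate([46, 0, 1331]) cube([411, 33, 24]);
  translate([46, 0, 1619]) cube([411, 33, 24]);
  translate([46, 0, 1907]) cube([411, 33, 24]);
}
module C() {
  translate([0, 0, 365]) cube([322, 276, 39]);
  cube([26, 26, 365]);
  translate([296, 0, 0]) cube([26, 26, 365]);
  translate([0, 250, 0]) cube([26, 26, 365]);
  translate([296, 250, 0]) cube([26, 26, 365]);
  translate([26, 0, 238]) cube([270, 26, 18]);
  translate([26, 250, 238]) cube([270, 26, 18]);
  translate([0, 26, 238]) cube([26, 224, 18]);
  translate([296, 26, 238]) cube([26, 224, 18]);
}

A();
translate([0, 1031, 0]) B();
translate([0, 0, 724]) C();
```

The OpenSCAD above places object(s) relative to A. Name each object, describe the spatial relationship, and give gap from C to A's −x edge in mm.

A is a table. B is a ladder. C is a stool. The ladder is on the floor beside the table on its +y side. The stool is on top of the table. The gap from the stool to the table's −x edge is 0 mm.

The stool's min-x is at 0; the table's min-x is 0; gap = 0 mm.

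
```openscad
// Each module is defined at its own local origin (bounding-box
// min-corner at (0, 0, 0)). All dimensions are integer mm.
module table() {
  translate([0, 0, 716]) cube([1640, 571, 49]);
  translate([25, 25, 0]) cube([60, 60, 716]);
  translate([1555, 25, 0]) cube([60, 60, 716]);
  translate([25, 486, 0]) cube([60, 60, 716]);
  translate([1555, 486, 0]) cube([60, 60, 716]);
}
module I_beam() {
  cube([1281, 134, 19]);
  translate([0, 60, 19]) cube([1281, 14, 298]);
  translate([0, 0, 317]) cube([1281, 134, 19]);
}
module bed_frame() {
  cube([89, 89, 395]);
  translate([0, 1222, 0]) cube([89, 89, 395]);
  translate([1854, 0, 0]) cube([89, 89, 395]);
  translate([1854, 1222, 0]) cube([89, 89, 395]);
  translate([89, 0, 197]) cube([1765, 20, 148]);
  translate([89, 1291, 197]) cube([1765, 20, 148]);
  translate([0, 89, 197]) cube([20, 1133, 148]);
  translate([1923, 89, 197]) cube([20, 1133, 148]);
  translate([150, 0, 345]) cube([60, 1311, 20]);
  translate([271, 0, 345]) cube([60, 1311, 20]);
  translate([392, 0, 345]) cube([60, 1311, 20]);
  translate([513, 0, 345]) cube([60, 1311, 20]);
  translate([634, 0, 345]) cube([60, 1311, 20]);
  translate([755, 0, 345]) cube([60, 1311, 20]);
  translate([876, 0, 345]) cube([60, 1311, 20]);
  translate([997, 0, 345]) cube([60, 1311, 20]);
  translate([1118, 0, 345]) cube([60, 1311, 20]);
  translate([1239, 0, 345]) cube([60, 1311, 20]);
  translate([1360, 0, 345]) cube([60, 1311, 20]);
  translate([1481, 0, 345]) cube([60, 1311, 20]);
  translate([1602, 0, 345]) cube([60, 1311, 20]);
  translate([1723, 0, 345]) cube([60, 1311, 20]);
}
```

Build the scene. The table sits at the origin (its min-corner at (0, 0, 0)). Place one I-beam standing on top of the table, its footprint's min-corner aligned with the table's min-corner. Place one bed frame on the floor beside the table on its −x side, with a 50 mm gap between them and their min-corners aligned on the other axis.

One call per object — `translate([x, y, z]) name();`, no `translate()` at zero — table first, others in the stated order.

table();
translate([0, 0, 765]) I_beam();
translate([-1993, 0, 0]) bed_frame();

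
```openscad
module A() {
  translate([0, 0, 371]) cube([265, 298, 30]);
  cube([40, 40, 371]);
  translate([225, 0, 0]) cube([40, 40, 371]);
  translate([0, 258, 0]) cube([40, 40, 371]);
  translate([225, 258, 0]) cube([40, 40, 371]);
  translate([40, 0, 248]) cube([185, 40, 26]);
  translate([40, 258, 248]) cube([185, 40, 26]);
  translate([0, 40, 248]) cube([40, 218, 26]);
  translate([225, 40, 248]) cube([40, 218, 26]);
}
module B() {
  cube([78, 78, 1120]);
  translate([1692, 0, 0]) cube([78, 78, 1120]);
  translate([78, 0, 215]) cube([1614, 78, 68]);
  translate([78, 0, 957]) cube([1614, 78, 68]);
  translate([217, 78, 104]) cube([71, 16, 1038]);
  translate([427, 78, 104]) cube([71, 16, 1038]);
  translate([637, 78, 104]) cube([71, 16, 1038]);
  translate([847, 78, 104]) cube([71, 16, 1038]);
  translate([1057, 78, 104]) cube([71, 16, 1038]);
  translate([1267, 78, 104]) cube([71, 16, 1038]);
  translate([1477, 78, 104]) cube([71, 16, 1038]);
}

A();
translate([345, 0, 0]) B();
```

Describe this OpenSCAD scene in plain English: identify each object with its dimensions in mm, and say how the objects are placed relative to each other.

A is a four-legged stool. The seat is 265×298 mm, 30 mm thick, top at z = 401 mm. It stands on four square legs, each 40×40 mm in cross-section, from z = 0 to the seat underside, each flush with a corner of the seat. Four stretchers, 40 mm wide and 26 mm tall, connect adjacent legs with their undersides at z = 248 mm, each running between the inner faces of the legs it joins and aligned with the legs' outer faces on the other axis.

B is a fence section. Two 78×78 mm posts, 1120 mm tall, stand on the floor with a clear span of 1614 mm between their inner faces. Two horizontal rails of 78×68 mm section span the gap between the posts with their undersides at z = 215 mm and z = 957 mm, flush with the posts' −y face. 7 pickets, each 71 mm wide, 16 mm thick and 1038 mm tall, are fixed to the +y face of the rails with their bottoms at z = 104 mm, evenly spaced across the span with equal gaps (rounded down to the nearest mm) at the −x end and between each pair — any rounding remainder accumulates at the +x end.

The fence section is on the floor beside the stool on its +x side.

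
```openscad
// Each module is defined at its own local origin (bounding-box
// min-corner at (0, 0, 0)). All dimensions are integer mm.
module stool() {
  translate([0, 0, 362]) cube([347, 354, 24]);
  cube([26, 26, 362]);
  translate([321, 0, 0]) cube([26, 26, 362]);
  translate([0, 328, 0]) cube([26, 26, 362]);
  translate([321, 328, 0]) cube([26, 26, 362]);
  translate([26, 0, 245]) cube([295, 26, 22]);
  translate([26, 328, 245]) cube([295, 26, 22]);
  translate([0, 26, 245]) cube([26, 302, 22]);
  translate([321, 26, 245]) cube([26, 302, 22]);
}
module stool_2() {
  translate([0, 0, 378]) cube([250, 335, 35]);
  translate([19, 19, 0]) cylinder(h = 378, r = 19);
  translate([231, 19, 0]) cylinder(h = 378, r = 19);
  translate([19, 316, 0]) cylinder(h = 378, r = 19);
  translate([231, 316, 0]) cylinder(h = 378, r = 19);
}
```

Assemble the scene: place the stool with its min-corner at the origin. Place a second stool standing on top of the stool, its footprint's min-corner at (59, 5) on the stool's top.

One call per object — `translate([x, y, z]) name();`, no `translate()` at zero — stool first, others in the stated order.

stool();
translate([59, 5, 386]) stool_2();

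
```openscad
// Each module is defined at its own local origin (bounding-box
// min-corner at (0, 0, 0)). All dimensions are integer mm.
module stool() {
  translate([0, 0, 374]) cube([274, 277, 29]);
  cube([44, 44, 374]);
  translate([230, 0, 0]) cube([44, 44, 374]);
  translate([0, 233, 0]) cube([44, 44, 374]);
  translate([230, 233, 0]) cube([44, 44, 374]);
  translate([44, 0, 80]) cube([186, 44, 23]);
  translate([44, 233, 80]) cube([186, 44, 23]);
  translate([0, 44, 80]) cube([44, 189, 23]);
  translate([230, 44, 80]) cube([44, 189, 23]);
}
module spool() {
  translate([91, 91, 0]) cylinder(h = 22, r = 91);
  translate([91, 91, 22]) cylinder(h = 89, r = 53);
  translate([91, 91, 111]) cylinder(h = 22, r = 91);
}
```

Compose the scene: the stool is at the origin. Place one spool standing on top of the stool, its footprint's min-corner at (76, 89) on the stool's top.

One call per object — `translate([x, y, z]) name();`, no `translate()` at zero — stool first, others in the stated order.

stool();
translate([76, 89, 403]) spool();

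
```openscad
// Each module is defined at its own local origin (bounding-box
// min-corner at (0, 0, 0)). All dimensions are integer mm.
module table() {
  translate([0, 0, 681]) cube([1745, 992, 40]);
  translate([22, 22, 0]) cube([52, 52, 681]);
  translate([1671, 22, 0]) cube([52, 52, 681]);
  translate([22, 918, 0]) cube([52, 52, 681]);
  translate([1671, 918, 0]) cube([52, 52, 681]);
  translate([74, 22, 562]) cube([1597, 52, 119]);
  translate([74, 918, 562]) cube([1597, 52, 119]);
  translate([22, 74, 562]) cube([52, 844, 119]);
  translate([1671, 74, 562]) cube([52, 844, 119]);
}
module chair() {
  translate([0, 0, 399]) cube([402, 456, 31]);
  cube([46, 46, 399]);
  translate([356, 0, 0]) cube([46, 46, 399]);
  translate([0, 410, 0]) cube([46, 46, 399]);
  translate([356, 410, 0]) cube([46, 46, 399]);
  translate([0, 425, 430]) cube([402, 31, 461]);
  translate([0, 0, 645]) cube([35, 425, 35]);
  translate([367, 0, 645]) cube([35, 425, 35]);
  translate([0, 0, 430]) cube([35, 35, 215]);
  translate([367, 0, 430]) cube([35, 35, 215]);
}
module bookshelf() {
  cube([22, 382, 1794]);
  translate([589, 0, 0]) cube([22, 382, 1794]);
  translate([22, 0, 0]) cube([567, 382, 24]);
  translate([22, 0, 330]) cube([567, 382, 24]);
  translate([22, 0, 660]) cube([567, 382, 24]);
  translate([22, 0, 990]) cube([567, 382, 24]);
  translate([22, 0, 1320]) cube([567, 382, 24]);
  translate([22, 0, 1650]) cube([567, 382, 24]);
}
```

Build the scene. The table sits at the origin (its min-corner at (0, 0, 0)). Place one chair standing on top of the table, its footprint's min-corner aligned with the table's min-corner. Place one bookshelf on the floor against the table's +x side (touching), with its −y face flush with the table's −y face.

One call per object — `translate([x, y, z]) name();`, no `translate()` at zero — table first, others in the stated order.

table();
translate([0, 0, 721]) chair();
translate([1745, 0, 0]) bookshelf();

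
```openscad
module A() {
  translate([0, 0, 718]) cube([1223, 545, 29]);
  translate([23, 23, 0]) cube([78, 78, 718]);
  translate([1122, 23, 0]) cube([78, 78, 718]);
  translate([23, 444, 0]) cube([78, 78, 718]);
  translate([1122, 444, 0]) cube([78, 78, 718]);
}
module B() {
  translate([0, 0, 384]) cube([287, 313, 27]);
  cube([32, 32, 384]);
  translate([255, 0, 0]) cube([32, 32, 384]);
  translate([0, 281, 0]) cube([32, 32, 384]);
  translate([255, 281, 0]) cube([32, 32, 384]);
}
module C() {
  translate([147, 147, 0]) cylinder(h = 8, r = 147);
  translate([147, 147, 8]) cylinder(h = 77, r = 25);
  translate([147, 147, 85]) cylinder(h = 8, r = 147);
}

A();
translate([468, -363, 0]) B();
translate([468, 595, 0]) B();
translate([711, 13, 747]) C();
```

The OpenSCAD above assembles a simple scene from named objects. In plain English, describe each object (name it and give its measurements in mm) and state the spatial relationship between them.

A is a table: top 1223 mm (x) × 545 mm (y), 29 mm thick, upper face at z = 747 mm, on four 78×78 mm square legs, each inset 23 mm from the nearest pair of top edges, running from z = 0 to the bottom of the top.

B is a simple wooden stool: a rectangular seat 287 mm (x) by 313 mm (y), 27 mm thick, top face at z = 411 mm, on four square legs, each 32×32 mm in cross-section. The legs rest on z = 0, each flush with a corner of the seat.

C is a spool: two coaxial disc flanges of radius 147 mm and thickness 8 mm, joined by a core cylinder of radius 25 mm and height 77 mm. The lower flange rests on z = 0 and the three cylinders share a vertical axis.

Two stools sit around the table at the −y, +y sides. The spool is on top of the table.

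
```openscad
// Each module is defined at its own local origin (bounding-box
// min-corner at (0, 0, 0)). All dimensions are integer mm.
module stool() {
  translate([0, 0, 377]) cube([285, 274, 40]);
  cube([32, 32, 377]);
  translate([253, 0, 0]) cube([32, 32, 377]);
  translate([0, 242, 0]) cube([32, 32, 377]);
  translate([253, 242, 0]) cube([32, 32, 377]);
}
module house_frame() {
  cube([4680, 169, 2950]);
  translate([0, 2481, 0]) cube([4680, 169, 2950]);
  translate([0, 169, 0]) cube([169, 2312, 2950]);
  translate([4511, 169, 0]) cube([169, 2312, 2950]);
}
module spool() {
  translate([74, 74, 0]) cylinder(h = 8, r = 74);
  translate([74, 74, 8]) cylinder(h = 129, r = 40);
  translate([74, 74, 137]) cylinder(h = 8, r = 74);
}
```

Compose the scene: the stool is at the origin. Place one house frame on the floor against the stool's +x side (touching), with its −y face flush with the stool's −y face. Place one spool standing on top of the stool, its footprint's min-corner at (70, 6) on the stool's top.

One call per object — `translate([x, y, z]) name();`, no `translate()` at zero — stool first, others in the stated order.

stool();
translate([285, 0, 0]) house_frame();
translate([70, 6, 417]) spool();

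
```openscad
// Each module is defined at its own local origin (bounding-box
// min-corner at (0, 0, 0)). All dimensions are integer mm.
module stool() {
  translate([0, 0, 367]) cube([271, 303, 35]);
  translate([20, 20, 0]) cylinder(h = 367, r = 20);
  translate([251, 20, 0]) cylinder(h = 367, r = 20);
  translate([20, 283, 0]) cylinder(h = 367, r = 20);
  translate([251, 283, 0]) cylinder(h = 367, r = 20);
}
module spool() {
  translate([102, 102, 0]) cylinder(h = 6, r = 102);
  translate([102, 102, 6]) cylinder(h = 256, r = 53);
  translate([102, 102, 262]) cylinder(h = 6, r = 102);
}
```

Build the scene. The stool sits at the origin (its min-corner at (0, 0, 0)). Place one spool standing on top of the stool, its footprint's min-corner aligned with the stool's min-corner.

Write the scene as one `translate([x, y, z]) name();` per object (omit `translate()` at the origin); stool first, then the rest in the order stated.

stool();
translate([0, 0, 402]) spool();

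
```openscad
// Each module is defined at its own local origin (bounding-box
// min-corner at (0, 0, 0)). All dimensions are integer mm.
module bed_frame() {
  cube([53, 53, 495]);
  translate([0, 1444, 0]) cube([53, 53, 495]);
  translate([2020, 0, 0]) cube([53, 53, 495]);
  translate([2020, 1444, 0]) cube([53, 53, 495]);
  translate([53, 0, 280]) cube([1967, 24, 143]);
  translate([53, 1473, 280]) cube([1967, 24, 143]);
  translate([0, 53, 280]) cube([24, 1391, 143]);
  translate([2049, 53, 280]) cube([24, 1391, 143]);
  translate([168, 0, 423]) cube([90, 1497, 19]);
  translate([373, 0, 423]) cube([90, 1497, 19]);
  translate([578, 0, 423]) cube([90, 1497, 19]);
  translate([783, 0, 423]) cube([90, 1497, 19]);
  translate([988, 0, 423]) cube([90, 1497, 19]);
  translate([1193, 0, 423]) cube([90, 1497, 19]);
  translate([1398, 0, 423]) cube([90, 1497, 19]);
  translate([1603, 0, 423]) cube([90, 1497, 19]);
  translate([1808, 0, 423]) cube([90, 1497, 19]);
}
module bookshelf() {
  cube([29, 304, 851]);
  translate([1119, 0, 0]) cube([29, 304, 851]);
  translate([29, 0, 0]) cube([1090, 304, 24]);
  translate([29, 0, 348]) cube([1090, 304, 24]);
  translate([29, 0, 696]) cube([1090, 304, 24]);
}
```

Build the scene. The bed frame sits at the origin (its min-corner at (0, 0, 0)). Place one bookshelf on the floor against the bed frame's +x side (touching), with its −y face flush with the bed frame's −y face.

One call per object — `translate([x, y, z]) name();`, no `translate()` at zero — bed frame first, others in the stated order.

bed_frame();
translate([2073, 0, 0]) bookshelf();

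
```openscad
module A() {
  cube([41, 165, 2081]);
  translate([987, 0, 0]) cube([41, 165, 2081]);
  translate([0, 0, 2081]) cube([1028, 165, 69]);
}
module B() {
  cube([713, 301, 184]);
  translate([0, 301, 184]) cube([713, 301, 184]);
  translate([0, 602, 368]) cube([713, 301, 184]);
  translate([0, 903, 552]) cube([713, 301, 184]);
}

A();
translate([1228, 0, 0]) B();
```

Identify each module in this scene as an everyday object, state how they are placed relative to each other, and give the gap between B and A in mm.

The staircase's nearest face is 200 mm from the door frame's +x face.

A is a door frame. B is a staircase. The staircase is on the floor beside the door frame on its +x side. The gap between the staircase and the door frame is 200 mm.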